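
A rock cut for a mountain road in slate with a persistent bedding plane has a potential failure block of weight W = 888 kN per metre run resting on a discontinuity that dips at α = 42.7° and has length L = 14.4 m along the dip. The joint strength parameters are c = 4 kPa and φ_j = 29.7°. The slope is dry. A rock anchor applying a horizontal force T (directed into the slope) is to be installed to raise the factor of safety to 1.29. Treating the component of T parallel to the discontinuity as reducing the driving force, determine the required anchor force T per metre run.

T = 260 kN/m

Resolving forces along and normal to the sliding plane, with the horizontal anchor force T adding T·sinα to the effective normal force and T·cosα acting up the plane against the driving force:
FS = [cL + (W cosα + T sinα) tanφ_j] / [W sinα − T cosα]
Without the anchor: N' = 652.6 kN/m, driving T_d = 602.2 kN/m, resisting R = 4·14.4 + 652.6·tan29.7° = 429.8 kN/m, FS = 0.71.
Setting FS = 1.29 and solving for T:
1.29·(602.2 − T cos42.7°) = 429.8 + T sin42.7°·tan29.7°
T·(sin42.7°·tan29.7° + 1.29·cos42.7°) = 1.29·602.2 − 429.8
T·(0.6782·0.5704 + 1.29·0.7349) = 776.8 − 429.8 = 347.0
T·1.3349 = 347.0
T = 260.0 kN/m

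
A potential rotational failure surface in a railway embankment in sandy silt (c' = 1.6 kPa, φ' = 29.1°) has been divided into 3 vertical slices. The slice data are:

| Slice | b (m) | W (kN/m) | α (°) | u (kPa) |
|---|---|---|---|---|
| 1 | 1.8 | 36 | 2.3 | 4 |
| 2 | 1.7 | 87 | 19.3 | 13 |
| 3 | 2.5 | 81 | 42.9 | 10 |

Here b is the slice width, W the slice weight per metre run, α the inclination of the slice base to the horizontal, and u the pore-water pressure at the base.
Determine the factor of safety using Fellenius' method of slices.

FS = 0.87

Ordinary method of slices: FS = Σ[c'·Δl_i + (W_i cosα_i − u_i·Δl_i)·tanφ'] / Σ W_i sinα_i, with Δl_i = b_i / cosα_i.
Slice 1: Δl = 1.8/cos2.3° = 1.801 m; N'_1 = 36·cos2.3° − 4·1.801 = 28.8; c'Δl = 2.88; W sinα = 1.4
Slice 2: Δl = 1.7/cos19.3° = 1.801 m; N'_2 = 87·cos19.3° − 13·1.801 = 58.7; c'Δl = 2.88; W sinα = 28.8
Slice 3: Δl = 2.5/cos42.9° = 3.413 m; N'_3 = 81·cos42.9° − 10·3.413 = 25.2; c'Δl = 5.46; W sinα = 55.1
Σc'Δl = 11.2 kN/m; ΣN' = 112.7 kN/m; ΣW sinα = 85.3 kN/m
Resisting = 11.2 + 112.7·tan29.1° = 11.2 + 62.7 = 73.9 kN/m
FS = 73.9 / 85.3 = 0.866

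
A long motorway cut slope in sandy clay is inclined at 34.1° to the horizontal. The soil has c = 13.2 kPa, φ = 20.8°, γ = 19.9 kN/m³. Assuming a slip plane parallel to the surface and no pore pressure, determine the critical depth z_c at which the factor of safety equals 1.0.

z_c = 3.26 m

Setting FS = 1.00 in FS = [c + γz cos²β tanφ] / [γz sinβ cosβ] and solving for z:
z = c / [γ cosβ (FS·sinβ − cosβ·tanφ)]
  = 13.2 / [19.9·cos34.1°·(1.00·sin34.1° − cos34.1°·tan20.8°)]
  = 13.2 / [19.9·0.8281·(1.00·0.5606 − 0.8281·0.3799)]
  = 13.2 / 4.0551 = 3.255 m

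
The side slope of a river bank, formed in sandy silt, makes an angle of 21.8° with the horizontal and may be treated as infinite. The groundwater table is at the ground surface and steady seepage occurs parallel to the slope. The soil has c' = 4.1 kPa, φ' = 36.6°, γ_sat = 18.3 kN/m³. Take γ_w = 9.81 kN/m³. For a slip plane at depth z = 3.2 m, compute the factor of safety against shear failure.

With seepage parallel to the slope and the water table at the surface, the effective normal stress on the slip plane uses the buoyant unit weight γ' = γ_sat − γ_w while the driving shear stress uses γ_sat:
FS = [c' + γ' z cos²β tanφ'] / [γ_sat z sinβ cosβ]
γ' = 18.3 − 9.81 = 8.49 kN/m³
Numerator = 4.1 + 8.49·3.2·cos²21.8°·tan36.6° = 4.1 + 8.49·3.2·0.8621·0.7427 = 21.494 kPa
Denominator = 18.3·3.2·sin21.8°·cos21.8° = 18.3·3.2·0.3714·0.9285 = 20.192 kPa
FS = 21.494 / 20.192 = 1.064

FS = 1.06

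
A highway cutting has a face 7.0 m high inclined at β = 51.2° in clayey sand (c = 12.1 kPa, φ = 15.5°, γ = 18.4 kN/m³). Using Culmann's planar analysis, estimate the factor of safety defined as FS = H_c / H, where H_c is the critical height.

H_c = (4c/γ) · sinβ cosφ / [1 − cos(β − φ)]
    = (4·12.1/18.4) · sin51.2°·cos15.5° / [1 − cos35.7°]
    = 2.630 · 0.7510 / 0.1879 = 10.51 m
FS = H_c / H = 10.51 / 7.0 = 1.502

FS = 1.50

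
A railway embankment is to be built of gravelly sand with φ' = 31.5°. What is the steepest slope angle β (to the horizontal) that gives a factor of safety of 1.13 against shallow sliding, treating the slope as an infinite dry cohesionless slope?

β = 28.5°

For an infinite dry cohesionless slope FS = tanφ'/tanβ, so tanβ = tanφ' / FS.
tanβ = tan31.5° / 1.13 = 0.6128 / 1.13 = 0.5423
β = arctan(0.5423) = 28.47°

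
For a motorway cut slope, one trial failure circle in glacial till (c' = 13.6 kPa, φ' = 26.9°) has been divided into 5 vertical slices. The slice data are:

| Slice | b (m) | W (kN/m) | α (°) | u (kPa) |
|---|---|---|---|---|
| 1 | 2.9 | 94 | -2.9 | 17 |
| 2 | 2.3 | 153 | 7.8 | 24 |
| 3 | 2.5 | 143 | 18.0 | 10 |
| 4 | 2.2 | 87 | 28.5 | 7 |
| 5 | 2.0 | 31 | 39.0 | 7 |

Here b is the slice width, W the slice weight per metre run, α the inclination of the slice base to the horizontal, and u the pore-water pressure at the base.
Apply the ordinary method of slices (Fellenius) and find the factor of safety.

FS = 2.77

Ordinary method of slices: FS = Σ[c'·Δl_i + (W_i cosα_i − u_i·Δl_i)·tanφ'] / Σ W_i sinα_i, with Δl_i = b_i / cosα_i.
Slice 1: Δl = 2.9/cos(-2.9°) = 2.904 m; N'_1 = 94·cos(-2.9°) − 17·2.904 = 44.5; c'Δl = 39.49; W sinα = -4.8
Slice 2: Δl = 2.3/cos7.8° = 2.321 m; N'_2 = 153·cos7.8° − 24·2.321 = 95.9; c'Δl = 31.57; W sinα = 20.8
Slice 3: Δl = 2.5/cos18.0° = 2.629 m; N'_3 = 143·cos18.0° − 10·2.629 = 109.7; c'Δl = 35.75; W sinα = 44.2
Slice 4: Δl = 2.2/cos28.5° = 2.503 m; N'_4 = 87·cos28.5° − 7·2.503 = 58.9; c'Δl = 34.05; W sinα = 41.5
Slice 5: Δl = 2.0/cos39.0° = 2.574 m; N'_5 = 31·cos39.0° − 7·2.574 = 6.1; c'Δl = 35.00; W sinα = 19.5
Σc'Δl = 175.9 kN/m; ΣN' = 315.1 kN/m; ΣW sinα = 121.2 kN/m
Resisting = 175.9 + 315.1·tan26.9° = 175.9 + 159.9 = 335.7 kN/m
FS = 335.7 / 121.2 = 2.770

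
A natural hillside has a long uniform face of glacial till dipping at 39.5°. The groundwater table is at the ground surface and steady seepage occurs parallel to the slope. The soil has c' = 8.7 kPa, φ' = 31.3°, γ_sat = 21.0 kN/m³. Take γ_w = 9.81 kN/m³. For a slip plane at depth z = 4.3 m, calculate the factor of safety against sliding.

With seepage parallel to the slope and the water table at the surface, the effective normal stress on the slip plane uses the buoyant unit weight γ' = γ_sat − γ_w while the driving shear stress uses γ_sat:
FS = [c' + γ' z cos²β tanφ'] / [γ_sat z sinβ cosβ]
γ' = 21.0 − 9.81 = 11.19 kN/m³
Numerator = 8.7 + 11.19·4.3·cos²39.5°·tan31.3° = 8.7 + 11.19·4.3·0.5954·0.6080 = 26.119 kPa
Denominator = 21.0·4.3·sin39.5°·cos39.5° = 21.0·4.3·0.6361·0.7716 = 44.320 kPa
FS = 26.119 / 44.320 = 0.589

FS = 0.59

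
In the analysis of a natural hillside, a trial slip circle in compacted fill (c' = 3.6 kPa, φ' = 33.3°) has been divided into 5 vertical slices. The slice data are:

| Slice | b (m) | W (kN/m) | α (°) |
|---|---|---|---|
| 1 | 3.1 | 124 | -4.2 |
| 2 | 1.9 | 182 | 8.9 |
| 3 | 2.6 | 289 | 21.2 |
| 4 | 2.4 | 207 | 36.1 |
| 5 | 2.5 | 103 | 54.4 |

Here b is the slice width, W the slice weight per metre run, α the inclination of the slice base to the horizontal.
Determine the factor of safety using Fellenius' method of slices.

FS = 1.76

Ordinary method of slices: FS = Σ[c'·Δl_i + (W_i cosα_i)·tanφ'] / Σ W_i sinα_i, with Δl_i = b_i / cosα_i.
Slice 1: Δl = 3.1/cos(-4.2°) = 3.108 m; N'_1 = 124·cos(-4.2°) = 123.7; c'Δl = 11.19; W sinα = -9.1
Slice 2: Δl = 1.9/cos8.9° = 1.923 m; N'_2 = 182·cos8.9° = 179.8; c'Δl = 6.92; W sinα = 28.2
Slice 3: Δl = 2.6/cos21.2° = 2.789 m; N'_3 = 289·cos21.2° = 269.4; c'Δl = 10.04; W sinα = 104.5
Slice 4: Δl = 2.4/cos36.1° = 2.970 m; N'_4 = 207·cos36.1° = 167.3; c'Δl = 10.69; W sinα = 122.0
Slice 5: Δl = 2.5/cos54.4° = 4.295 m; N'_5 = 103·cos54.4° = 60.0; c'Δl = 15.46; W sinα = 83.7
Σc'Δl = 54.3 kN/m; ΣN' = 800.1 kN/m; ΣW sinα = 329.3 kN/m
Resisting = 54.3 + 800.1·tan33.3° = 54.3 + 525.6 = 579.9 kN/m
FS = 579.9 / 329.3 = 1.761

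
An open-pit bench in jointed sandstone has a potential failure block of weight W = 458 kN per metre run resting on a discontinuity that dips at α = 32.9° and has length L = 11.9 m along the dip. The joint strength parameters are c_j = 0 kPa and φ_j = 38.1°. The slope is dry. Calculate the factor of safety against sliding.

Resolving the block weight along and normal to the plane and applying the Mohr–Coulomb strength on the joint:
N' = W cosα = 458·cos32.9° = 384.5 kN/m
Driving force T = W sinα = 458·sin32.9° = 248.8 kN/m
Resisting force R = c_j·L + N'·tanφ_j = 0·11.9 + 384.5·tan38.1° = 0.0 + 301.5 = 301.5 kN/m
FS = R / T = 301.5 / 248.8 = 1.212

FS = 1.21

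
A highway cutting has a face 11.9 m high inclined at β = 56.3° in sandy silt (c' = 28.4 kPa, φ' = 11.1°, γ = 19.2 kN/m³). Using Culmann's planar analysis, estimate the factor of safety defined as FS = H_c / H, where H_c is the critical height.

FS = 1.37

H_c = (4c'/γ) · sinβ cosφ' / [1 − cos(β − φ')]
    = (4·28.4/19.2) · sin56.3°·cos11.1° / [1 − cos45.2°]
    = 5.917 · 0.8164 / 0.2954 = 16.35 m
FS = H_c / H = 16.35 / 11.9 = 1.374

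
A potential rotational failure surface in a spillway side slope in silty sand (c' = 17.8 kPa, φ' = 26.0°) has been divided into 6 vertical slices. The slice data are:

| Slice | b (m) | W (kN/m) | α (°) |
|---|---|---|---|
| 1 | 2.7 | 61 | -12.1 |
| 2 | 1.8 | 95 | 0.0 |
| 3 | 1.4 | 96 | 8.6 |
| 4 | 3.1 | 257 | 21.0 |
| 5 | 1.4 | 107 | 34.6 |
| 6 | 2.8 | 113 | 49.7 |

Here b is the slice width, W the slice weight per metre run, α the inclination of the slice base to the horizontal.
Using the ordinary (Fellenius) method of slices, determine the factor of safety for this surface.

Ordinary method of slices: FS = Σ[c'·Δl_i + (W_i cosα_i)·tanφ'] / Σ W_i sinα_i, with Δl_i = b_i / cosα_i.
Slice 1: Δl = 2.7/cos(-12.1°) = 2.761 m; N'_1 = 61·cos(-12.1°) = 59.6; c'Δl = 49.15; W sinα = -12.8
Slice 2: Δl = 1.8/cos0.0° = 1.800 m; N'_2 = 95·cos0.0° = 95.0; c'Δl = 32.04; W sinα = 0.0
Slice 3: Δl = 1.4/cos8.6° = 1.416 m; N'_3 = 96·cos8.6° = 94.9; c'Δl = 25.20; W sinα = 14.4
Slice 4: Δl = 3.1/cos21.0° = 3.321 m; N'_4 = 257·cos21.0° = 239.9; c'Δl = 59.11; W sinα = 92.1
Slice 5: Δl = 1.4/cos34.6° = 1.701 m; N'_5 = 107·cos34.6° = 88.1; c'Δl = 30.27; W sinα = 60.8
Slice 6: Δl = 2.8/cos49.7° = 4.329 m; N'_6 = 113·cos49.7° = 73.1; c'Δl = 77.06; W sinα = 86.2
Σc'Δl = 272.8 kN/m; ΣN' = 650.7 kN/m; ΣW sinα = 240.6 kN/m
Resisting = 272.8 + 650.7·tan26.0° = 272.8 + 317.3 = 590.2 kN/m
FS = 590.2 / 240.6 = 2.453

FS = 2.45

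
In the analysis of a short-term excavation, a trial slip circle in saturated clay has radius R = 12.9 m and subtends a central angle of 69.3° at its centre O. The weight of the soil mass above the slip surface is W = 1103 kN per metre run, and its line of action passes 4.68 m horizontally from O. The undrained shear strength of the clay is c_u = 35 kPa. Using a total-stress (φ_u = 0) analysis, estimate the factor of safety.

Taking moments about the centre O, the resisting moment is provided by the undrained shear strength acting along the arc:
Arc length L_a = R·θ = 12.9·(69.3°·π/180) = 12.9·1.2095 = 15.60 m
M_R = c_u·L_a·R = 35·15.60·12.9 = 7044.6 kN·m/m
M_D = W·d = 1103·4.68 = 5162.0 kN·m/m
FS = M_R / M_D = 7044.6 / 5162.0 = 1.365

FS = 1.36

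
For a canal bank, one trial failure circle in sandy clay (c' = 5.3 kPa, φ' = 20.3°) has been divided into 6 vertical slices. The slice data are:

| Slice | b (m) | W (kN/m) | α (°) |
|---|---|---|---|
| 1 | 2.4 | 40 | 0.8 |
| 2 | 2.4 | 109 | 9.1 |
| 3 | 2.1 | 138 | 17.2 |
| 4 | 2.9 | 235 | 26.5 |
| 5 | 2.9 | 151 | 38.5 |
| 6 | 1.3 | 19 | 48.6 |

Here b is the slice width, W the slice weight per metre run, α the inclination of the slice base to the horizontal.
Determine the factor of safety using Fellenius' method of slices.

FS = 1.16

Ordinary method of slices: FS = Σ[c'·Δl_i + (W_i cosα_i)·tanφ'] / Σ W_i sinα_i, with Δl_i = b_i / cosα_i.
Slice 1: Δl = 2.4/cos0.8° = 2.400 m; N'_1 = 40·cos0.8° = 40.0; c'Δl = 12.72; W sinα = 0.6
Slice 2: Δl = 2.4/cos9.1° = 2.431 m; N'_2 = 109·cos9.1° = 107.6; c'Δl = 12.88; W sinα = 17.2
Slice 3: Δl = 2.1/cos17.2° = 2.198 m; N'_3 = 138·cos17.2° = 131.8; c'Δl = 11.65; W sinα = 40.8
Slice 4: Δl = 2.9/cos26.5° = 3.240 m; N'_4 = 235·cos26.5° = 210.3; c'Δl = 17.17; W sinα = 104.9
Slice 5: Δl = 2.9/cos38.5° = 3.706 m; N'_5 = 151·cos38.5° = 118.2; c'Δl = 19.64; W sinα = 94.0
Slice 6: Δl = 1.3/cos48.6° = 1.966 m; N'_6 = 19·cos48.6° = 12.6; c'Δl = 10.42; W sinα = 14.3
Σc'Δl = 84.5 kN/m; ΣN' = 620.5 kN/m; ΣW sinα = 271.7 kN/m
Resisting = 84.5 + 620.5·tan20.3° = 84.5 + 229.5 = 314.0 kN/m
FS = 314.0 / 271.7 = 1.156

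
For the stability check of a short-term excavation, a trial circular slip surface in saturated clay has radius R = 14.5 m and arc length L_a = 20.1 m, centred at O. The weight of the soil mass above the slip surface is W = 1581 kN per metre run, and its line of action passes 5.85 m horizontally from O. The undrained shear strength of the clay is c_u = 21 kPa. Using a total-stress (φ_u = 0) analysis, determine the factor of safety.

FS = 0.66

Taking moments about the centre O, the resisting moment is provided by the undrained shear strength acting along the arc:
M_R = c_u·L_a·R = 21·20.10·14.5 = 6120.5 kN·m/m
M_D = W·d = 1581·5.85 = 9248.8 kN·m/m
FS = M_R / M_D = 6120.5 / 9248.8 = 0.662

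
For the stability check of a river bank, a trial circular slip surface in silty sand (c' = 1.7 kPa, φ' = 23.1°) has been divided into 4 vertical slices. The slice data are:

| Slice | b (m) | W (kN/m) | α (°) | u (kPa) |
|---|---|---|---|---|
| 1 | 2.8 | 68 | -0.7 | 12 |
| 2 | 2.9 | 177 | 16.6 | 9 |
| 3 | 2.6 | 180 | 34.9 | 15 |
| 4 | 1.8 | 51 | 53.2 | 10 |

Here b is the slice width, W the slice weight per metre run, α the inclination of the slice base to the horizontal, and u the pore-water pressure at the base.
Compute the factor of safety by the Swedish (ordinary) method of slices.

FS = 0.72

Ordinary method of slices: FS = Σ[c'·Δl_i + (W_i cosα_i − u_i·Δl_i)·tanφ'] / Σ W_i sinα_i, with Δl_i = b_i / cosα_i.
Slice 1: Δl = 2.8/cos(-0.7°) = 2.800 m; N'_1 = 68·cos(-0.7°) − 12·2.800 = 34.4; c'Δl = 4.76; W sinα = -0.8
Slice 2: Δl = 2.9/cos16.6° = 3.026 m; N'_2 = 177·cos16.6° − 9·3.026 = 142.4; c'Δl = 5.14; W sinα = 50.6
Slice 3: Δl = 2.6/cos34.9° = 3.170 m; N'_3 = 180·cos34.9° − 15·3.170 = 100.1; c'Δl = 5.39; W sinα = 103.0
Slice 4: Δl = 1.8/cos53.2° = 3.005 m; N'_4 = 51·cos53.2° − 10·3.005 = 0.5; c'Δl = 5.11; W sinα = 40.8
Σc'Δl = 20.4 kN/m; ΣN' = 277.4 kN/m; ΣW sinα = 193.6 kN/m
Resisting = 20.4 + 277.4·tan23.1° = 20.4 + 118.3 = 138.7 kN/m
FS = 138.7 / 193.6 = 0.717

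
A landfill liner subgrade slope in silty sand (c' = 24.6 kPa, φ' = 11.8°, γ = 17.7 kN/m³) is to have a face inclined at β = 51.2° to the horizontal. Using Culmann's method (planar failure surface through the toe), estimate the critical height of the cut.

H_c = 18.66 m

Culmann's analysis gives the critical failure plane at α_cr = (β + φ')/2 = (51.2 + 11.8)/2 = 31.5°, and the critical height
H_c = (4c'/γ) · sinβ cosφ' / [1 − cos(β − φ')]
    = (4·24.6/17.7) · sin51.2°·cos11.8° / [1 − cos(39.4°)]
    = 5.559 · 0.7793·0.9789 / [1 − 0.7727]
    = 5.559 · 0.7629 / 0.2273
    = 18.66 m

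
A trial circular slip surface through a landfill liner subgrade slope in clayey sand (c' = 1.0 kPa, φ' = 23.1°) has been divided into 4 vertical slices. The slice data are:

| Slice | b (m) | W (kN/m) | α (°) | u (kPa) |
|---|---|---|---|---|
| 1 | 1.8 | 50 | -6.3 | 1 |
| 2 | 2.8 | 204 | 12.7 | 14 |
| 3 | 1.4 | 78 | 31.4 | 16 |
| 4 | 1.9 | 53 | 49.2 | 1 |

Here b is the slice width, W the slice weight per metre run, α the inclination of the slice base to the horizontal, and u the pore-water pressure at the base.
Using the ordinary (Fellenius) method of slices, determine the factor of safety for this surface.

Ordinary method of slices: FS = Σ[c'·Δl_i + (W_i cosα_i − u_i·Δl_i)·tanφ'] / Σ W_i sinα_i, with Δl_i = b_i / cosα_i.
Slice 1: Δl = 1.8/cos(-6.3°) = 1.811 m; N'_1 = 50·cos(-6.3°) − 1·1.811 = 47.9; c'Δl = 1.81; W sinα = -5.5
Slice 2: Δl = 2.8/cos12.7° = 2.870 m; N'_2 = 204·cos12.7° − 14·2.870 = 158.8; c'Δl = 2.87; W sinα = 44.8
Slice 3: Δl = 1.4/cos31.4° = 1.640 m; N'_3 = 78·cos31.4° − 16·1.640 = 40.3; c'Δl = 1.64; W sinα = 40.6
Slice 4: Δl = 1.9/cos49.2° = 2.908 m; N'_4 = 53·cos49.2° − 1·2.908 = 31.7; c'Δl = 2.91; W sinα = 40.1
Σc'Δl = 9.2 kN/m; ΣN' = 278.8 kN/m; ΣW sinα = 120.1 kN/m
Resisting = 9.2 + 278.8·tan23.1° = 9.2 + 118.9 = 128.1 kN/m
FS = 128.1 / 120.1 = 1.067

FS = 1.07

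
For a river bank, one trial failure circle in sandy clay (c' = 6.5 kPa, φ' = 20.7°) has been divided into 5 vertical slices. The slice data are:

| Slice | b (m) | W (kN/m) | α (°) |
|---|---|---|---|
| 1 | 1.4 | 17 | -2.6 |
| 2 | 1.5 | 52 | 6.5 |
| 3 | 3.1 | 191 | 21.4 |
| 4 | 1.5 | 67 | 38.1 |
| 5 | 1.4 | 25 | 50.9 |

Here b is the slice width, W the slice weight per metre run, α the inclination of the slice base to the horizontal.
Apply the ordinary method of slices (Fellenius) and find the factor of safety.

Ordinary method of slices: FS = Σ[c'·Δl_i + (W_i cosα_i)·tanφ'] / Σ W_i sinα_i, with Δl_i = b_i / cosα_i.
Slice 1: Δl = 1.4/cos(-2.6°) = 1.401 m; N'_1 = 17·cos(-2.6°) = 17.0; c'Δl = 9.11; W sinα = -0.8
Slice 2: Δl = 1.5/cos6.5° = 1.510 m; N'_2 = 52·cos6.5° = 51.7; c'Δl = 9.81; W sinα = 5.9
Slice 3: Δl = 3.1/cos21.4° = 3.330 m; N'_3 = 191·cos21.4° = 177.8; c'Δl = 21.64; W sinα = 69.7
Slice 4: Δl = 1.5/cos38.1° = 1.906 m; N'_4 = 67·cos38.1° = 52.7; c'Δl = 12.39; W sinα = 41.3
Slice 5: Δl = 1.4/cos50.9° = 2.220 m; N'_5 = 25·cos50.9° = 15.8; c'Δl = 14.43; W sinα = 19.4
Σc'Δl = 67.4 kN/m; ΣN' = 315.0 kN/m; ΣW sinα = 135.5 kN/m
Resisting = 67.4 + 315.0·tan20.7° = 67.4 + 119.0 = 186.4 kN/m
FS = 186.4 / 135.5 = 1.375

FS = 1.38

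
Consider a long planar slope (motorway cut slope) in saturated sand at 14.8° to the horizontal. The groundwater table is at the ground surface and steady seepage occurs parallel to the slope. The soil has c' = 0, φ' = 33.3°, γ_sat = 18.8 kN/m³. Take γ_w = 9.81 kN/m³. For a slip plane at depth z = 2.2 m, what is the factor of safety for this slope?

FS = 1.19

With seepage parallel to the slope and the water table at the surface, the effective normal stress on the slip plane uses the buoyant unit weight γ' = γ_sat − γ_w while the driving shear stress uses γ_sat:
FS = [c' + γ' z cos²β tanφ'] / [γ_sat z sinβ cosβ]
(For c' = 0 this reduces to FS = (γ'/γ_sat)·tanφ'/tanβ.)
γ' = 18.8 − 9.81 = 8.99 kN/m³
Numerator = 0.0 + 8.99·2.2·cos²14.8°·tan33.3° = 0.0 + 8.99·2.2·0.9347·0.6569 = 12.144 kPa
Denominator = 18.8·2.2·sin14.8°·cos14.8° = 18.8·2.2·0.2554·0.9668 = 10.215 kPa
FS = 12.144 / 10.215 = 1.189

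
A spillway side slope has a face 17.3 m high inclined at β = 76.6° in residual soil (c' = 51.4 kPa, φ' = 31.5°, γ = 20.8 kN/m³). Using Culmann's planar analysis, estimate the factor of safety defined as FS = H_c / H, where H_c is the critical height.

FS = 1.61

H_c = (4c'/γ) · sinβ cosφ' / [1 − cos(β − φ')]
    = (4·51.4/20.8) · sin76.6°·cos31.5° / [1 − cos45.1°]
    = 9.885 · 0.8294 / 0.2941 = 27.87 m
FS = H_c / H = 27.87 / 17.3 = 1.611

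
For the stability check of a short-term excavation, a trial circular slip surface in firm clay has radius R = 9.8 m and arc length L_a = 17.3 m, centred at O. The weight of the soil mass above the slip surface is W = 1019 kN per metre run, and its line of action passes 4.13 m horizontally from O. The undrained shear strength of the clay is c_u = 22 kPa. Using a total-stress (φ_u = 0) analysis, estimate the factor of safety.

FS = 0.89

Taking moments about the centre O, the resisting moment is provided by the undrained shear strength acting along the arc:
M_R = c_u·L_a·R = 22·17.30·9.8 = 3729.9 kN·m/m
M_D = W·d = 1019·4.13 = 4208.5 kN·m/m
FS = M_R / M_D = 3729.9 / 4208.5 = 0.886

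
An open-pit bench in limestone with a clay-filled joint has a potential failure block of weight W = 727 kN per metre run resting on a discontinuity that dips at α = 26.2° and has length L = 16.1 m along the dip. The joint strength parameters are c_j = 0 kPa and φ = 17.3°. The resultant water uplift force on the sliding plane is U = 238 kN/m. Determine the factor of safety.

FS = 0.40

Resolving the block weight along and normal to the plane and applying the Mohr–Coulomb strength on the joint:
N' = W cosα − U = 727·cos26.2° − 238 = 414.3 kN/m
Driving force T = W sinα = 727·sin26.2° = 321.0 kN/m
Resisting force R = c_j·L + N'·tanφ = 0·16.1 + 414.3·tan17.3° = 0.0 + 129.0 = 129.0 kN/m
FS = R / T = 129.0 / 321.0 = 0.402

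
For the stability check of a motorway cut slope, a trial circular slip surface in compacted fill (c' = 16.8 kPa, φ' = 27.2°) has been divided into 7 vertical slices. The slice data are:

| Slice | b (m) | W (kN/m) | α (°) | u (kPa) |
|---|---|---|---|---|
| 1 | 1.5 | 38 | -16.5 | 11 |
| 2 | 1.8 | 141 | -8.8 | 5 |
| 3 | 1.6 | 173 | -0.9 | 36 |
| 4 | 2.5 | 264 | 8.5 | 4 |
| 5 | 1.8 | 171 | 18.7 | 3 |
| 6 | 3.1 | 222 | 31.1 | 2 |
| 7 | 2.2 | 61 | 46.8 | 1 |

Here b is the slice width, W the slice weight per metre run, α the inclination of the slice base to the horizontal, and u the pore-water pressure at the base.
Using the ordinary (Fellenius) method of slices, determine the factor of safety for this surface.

Ordinary method of slices: FS = Σ[c'·Δl_i + (W_i cosα_i − u_i·Δl_i)·tanφ'] / Σ W_i sinα_i, with Δl_i = b_i / cosα_i.
Slice 1: Δl = 1.5/cos(-16.5°) = 1.564 m; N'_1 = 38·cos(-16.5°) − 11·1.564 = 19.2; c'Δl = 26.28; W sinα = -10.8
Slice 2: Δl = 1.8/cos(-8.8°) = 1.821 m; N'_2 = 141·cos(-8.8°) − 5·1.821 = 130.2; c'Δl = 30.60; W sinα = -21.6
Slice 3: Δl = 1.6/cos(-0.9°) = 1.600 m; N'_3 = 173·cos(-0.9°) − 36·1.600 = 115.4; c'Δl = 26.88; W sinα = -2.7
Slice 4: Δl = 2.5/cos8.5° = 2.528 m; N'_4 = 264·cos8.5° − 4·2.528 = 251.0; c'Δl = 42.47; W sinα = 39.0
Slice 5: Δl = 1.8/cos18.7° = 1.900 m; N'_5 = 171·cos18.7° − 3·1.900 = 156.3; c'Δl = 31.93; W sinα = 54.8
Slice 6: Δl = 3.1/cos31.1° = 3.620 m; N'_6 = 222·cos31.1° − 2·3.620 = 182.9; c'Δl = 60.82; W sinα = 114.7
Slice 7: Δl = 2.2/cos46.8° = 3.214 m; N'_7 = 61·cos46.8° − 1·3.214 = 38.5; c'Δl = 53.99; W sinα = 44.5
Σc'Δl = 273.0 kN/m; ΣN' = 893.5 kN/m; ΣW sinα = 217.9 kN/m
Resisting = 273.0 + 893.5·tan27.2° = 273.0 + 459.2 = 732.2 kN/m
FS = 732.2 / 217.9 = 3.360

FS = 3.36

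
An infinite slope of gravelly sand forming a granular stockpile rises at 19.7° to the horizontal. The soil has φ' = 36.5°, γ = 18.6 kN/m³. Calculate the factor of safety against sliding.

For a dry cohesionless infinite slope the factor of safety is FS = tanφ' / tanβ.
FS = tan36.5° / tan19.7° = 0.7400 / 0.3581 = 2.067

FS = 2.07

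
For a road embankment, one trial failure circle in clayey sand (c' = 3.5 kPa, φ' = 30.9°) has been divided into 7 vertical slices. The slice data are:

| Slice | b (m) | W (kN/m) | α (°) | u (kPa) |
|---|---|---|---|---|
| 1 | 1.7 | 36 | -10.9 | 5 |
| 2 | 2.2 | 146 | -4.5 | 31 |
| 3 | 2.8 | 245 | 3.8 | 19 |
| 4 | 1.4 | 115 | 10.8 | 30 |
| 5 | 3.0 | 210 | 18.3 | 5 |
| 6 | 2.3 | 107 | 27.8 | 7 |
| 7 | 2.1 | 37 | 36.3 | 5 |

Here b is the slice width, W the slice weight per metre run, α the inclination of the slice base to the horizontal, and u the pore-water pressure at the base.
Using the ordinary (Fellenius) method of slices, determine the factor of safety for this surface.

Ordinary method of slices: FS = Σ[c'·Δl_i + (W_i cosα_i − u_i·Δl_i)·tanφ'] / Σ W_i sinα_i, with Δl_i = b_i / cosα_i.
Slice 1: Δl = 1.7/cos(-10.9°) = 1.731 m; N'_1 = 36·cos(-10.9°) − 5·1.731 = 26.7; c'Δl = 6.06; W sinα = -6.8
Slice 2: Δl = 2.2/cos(-4.5°) = 2.207 m; N'_2 = 146·cos(-4.5°) − 31·2.207 = 77.1; c'Δl = 7.72; W sinα = -11.5
Slice 3: Δl = 2.8/cos3.8° = 2.806 m; N'_3 = 245·cos3.8° − 19·2.806 = 191.1; c'Δl = 9.82; W sinα = 16.2
Slice 4: Δl = 1.4/cos10.8° = 1.425 m; N'_4 = 115·cos10.8° − 30·1.425 = 70.2; c'Δl = 4.99; W sinα = 21.5
Slice 5: Δl = 3.0/cos18.3° = 3.160 m; N'_5 = 210·cos18.3° − 5·3.160 = 183.6; c'Δl = 11.06; W sinα = 65.9
Slice 6: Δl = 2.3/cos27.8° = 2.600 m; N'_6 = 107·cos27.8° − 7·2.600 = 76.4; c'Δl = 9.10; W sinα = 49.9
Slice 7: Δl = 2.1/cos36.3° = 2.606 m; N'_7 = 37·cos36.3° − 5·2.606 = 16.8; c'Δl = 9.12; W sinα = 21.9
Σc'Δl = 57.9 kN/m; ΣN' = 642.0 kN/m; ΣW sinα = 157.3 kN/m
Resisting = 57.9 + 642.0·tan30.9° = 57.9 + 384.2 = 442.1 kN/m
FS = 442.1 / 157.3 = 2.811

FS = 2.81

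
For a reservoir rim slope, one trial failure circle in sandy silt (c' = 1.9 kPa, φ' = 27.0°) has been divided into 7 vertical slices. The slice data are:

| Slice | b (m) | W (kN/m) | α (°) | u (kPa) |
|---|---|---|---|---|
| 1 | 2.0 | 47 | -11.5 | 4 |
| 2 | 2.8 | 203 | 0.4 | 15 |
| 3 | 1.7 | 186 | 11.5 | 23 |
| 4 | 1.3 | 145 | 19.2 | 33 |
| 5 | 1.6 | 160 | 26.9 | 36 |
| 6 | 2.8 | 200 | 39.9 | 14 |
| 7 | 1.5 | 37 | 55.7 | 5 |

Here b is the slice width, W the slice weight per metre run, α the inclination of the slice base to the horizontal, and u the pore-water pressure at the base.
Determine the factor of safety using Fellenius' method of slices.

FS = 1.13

Ordinary method of slices: FS = Σ[c'·Δl_i + (W_i cosα_i − u_i·Δl_i)·tanφ'] / Σ W_i sinα_i, with Δl_i = b_i / cosα_i.
Slice 1: Δl = 2.0/cos(-11.5°) = 2.041 m; N'_1 = 47·cos(-11.5°) − 4·2.041 = 37.9; c'Δl = 3.88; W sinα = -9.4
Slice 2: Δl = 2.8/cos0.4° = 2.800 m; N'_2 = 203·cos0.4° − 15·2.800 = 161.0; c'Δl = 5.32; W sinα = 1.4
Slice 3: Δl = 1.7/cos11.5° = 1.735 m; N'_3 = 186·cos11.5° − 23·1.735 = 142.4; c'Δl = 3.30; W sinα = 37.1
Slice 4: Δl = 1.3/cos19.2° = 1.377 m; N'_4 = 145·cos19.2° − 33·1.377 = 91.5; c'Δl = 2.62; W sinα = 47.7
Slice 5: Δl = 1.6/cos26.9° = 1.794 m; N'_5 = 160·cos26.9° − 36·1.794 = 78.1; c'Δl = 3.41; W sinα = 72.4
Slice 6: Δl = 2.8/cos39.9° = 3.650 m; N'_6 = 200·cos39.9° − 14·3.650 = 102.3; c'Δl = 6.93; W sinα = 128.3
Slice 7: Δl = 1.5/cos55.7° = 2.662 m; N'_7 = 37·cos55.7° − 5·2.662 = 7.5; c'Δl = 5.06; W sinα = 30.6
Σc'Δl = 30.5 kN/m; ΣN' = 620.7 kN/m; ΣW sinα = 308.1 kN/m
Resisting = 30.5 + 620.7·tan27.0° = 30.5 + 316.3 = 346.8 kN/m
FS = 346.8 / 308.1 = 1.126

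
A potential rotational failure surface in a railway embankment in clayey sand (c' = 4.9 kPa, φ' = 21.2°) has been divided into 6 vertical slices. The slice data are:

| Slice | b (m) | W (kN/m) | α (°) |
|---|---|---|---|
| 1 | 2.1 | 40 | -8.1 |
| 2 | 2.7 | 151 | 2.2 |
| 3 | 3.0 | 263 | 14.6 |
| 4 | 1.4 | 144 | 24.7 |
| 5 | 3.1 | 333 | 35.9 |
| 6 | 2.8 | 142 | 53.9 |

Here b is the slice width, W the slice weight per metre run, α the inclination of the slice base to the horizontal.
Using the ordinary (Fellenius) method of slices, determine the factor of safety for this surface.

Ordinary method of slices: FS = Σ[c'·Δl_i + (W_i cosα_i)·tanφ'] / Σ W_i sinα_i, with Δl_i = b_i / cosα_i.
Slice 1: Δl = 2.1/cos(-8.1°) = 2.121 m; N'_1 = 40·cos(-8.1°) = 39.6; c'Δl = 10.39; W sinα = -5.6
Slice 2: Δl = 2.7/cos2.2° = 2.702 m; N'_2 = 151·cos2.2° = 150.9; c'Δl = 13.24; W sinα = 5.8
Slice 3: Δl = 3.0/cos14.6° = 3.100 m; N'_3 = 263·cos14.6° = 254.5; c'Δl = 15.19; W sinα = 66.3
Slice 4: Δl = 1.4/cos24.7° = 1.541 m; N'_4 = 144·cos24.7° = 130.8; c'Δl = 7.55; W sinα = 60.2
Slice 5: Δl = 3.1/cos35.9° = 3.827 m; N'_5 = 333·cos35.9° = 269.7; c'Δl = 18.75; W sinα = 195.3
Slice 6: Δl = 2.8/cos53.9° = 4.752 m; N'_6 = 142·cos53.9° = 83.7; c'Δl = 23.29; W sinα = 114.7
Σc'Δl = 88.4 kN/m; ΣN' = 929.2 kN/m; ΣW sinα = 436.6 kN/m
Resisting = 88.4 + 929.2·tan21.2° = 88.4 + 360.4 = 448.8 kN/m
FS = 448.8 / 436.6 = 1.028

FS = 1.03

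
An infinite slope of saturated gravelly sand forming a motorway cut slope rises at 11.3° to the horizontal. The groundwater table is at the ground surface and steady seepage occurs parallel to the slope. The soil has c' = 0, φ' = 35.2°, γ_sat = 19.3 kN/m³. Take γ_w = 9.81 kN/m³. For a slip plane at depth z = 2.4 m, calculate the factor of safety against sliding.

With seepage parallel to the slope and the water table at the surface, the effective normal stress on the slip plane uses the buoyant unit weight γ' = γ_sat − γ_w while the driving shear stress uses γ_sat:
FS = [c' + γ' z cos²β tanφ'] / [γ_sat z sinβ cosβ]
(For c' = 0 this reduces to FS = (γ'/γ_sat)·tanφ'/tanβ.)
γ' = 19.3 − 9.81 = 9.49 kN/m³
Numerator = 0.0 + 9.49·2.4·cos²11.3°·tan35.2° = 0.0 + 9.49·2.4·0.9616·0.7054 = 15.450 kPa
Denominator = 19.3·2.4·sin11.3°·cos11.3° = 19.3·2.4·0.1959·0.9806 = 8.900 kPa
FS = 15.450 / 8.900 = 1.736

FS = 1.74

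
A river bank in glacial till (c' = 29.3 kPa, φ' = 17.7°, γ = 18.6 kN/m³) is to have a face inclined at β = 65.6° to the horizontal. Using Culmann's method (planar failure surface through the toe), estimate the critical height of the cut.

H_c = 16.59 m

Culmann's analysis gives the critical failure plane at α_cr = (β + φ')/2 = (65.6 + 17.7)/2 = 41.6°, and the critical height
H_c = (4c'/γ) · sinβ cosφ' / [1 − cos(β − φ')]
    = (4·29.3/18.6) · sin65.6°·cos17.7° / [1 − cos(47.9°)]
    = 6.301 · 0.9107·0.9527 / [1 − 0.6704]
    = 6.301 · 0.8676 / 0.3296
    = 16.59 m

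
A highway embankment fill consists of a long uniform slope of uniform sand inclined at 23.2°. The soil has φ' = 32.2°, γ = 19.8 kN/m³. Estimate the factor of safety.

For a dry cohesionless infinite slope the factor of safety is FS = tanφ' / tanβ.
FS = tan32.2° / tan23.2° = 0.6297 / 0.4286 = 1.469

FS = 1.47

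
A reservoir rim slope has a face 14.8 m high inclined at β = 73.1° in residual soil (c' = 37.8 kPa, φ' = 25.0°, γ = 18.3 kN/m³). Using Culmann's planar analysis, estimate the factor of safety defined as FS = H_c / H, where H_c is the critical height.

FS = 1.46

H_c = (4c'/γ) · sinβ cosφ' / [1 − cos(β − φ')]
    = (4·37.8/18.3) · sin73.1°·cos25.0° / [1 − cos48.1°]
    = 8.262 · 0.8672 / 0.3322 = 21.57 m
FS = H_c / H = 21.57 / 14.8 = 1.457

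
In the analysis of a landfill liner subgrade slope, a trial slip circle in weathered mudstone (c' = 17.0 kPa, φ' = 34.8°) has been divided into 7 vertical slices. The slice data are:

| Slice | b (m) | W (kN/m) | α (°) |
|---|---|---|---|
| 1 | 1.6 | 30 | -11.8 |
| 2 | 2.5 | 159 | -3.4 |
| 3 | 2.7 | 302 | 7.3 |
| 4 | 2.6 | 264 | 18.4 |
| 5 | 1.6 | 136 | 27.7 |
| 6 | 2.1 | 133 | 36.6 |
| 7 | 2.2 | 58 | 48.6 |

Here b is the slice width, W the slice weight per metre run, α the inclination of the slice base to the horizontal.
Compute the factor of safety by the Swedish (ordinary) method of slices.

Ordinary method of slices: FS = Σ[c'·Δl_i + (W_i cosα_i)·tanφ'] / Σ W_i sinα_i, with Δl_i = b_i / cosα_i.
Slice 1: Δl = 1.6/cos(-11.8°) = 1.635 m; N'_1 = 30·cos(-11.8°) = 29.4; c'Δl = 27.79; W sinα = -6.1
Slice 2: Δl = 2.5/cos(-3.4°) = 2.504 m; N'_2 = 159·cos(-3.4°) = 158.7; c'Δl = 42.57; W sinα = -9.4
Slice 3: Δl = 2.7/cos7.3° = 2.722 m; N'_3 = 302·cos7.3° = 299.6; c'Δl = 46.28; W sinα = 38.4
Slice 4: Δl = 2.6/cos18.4° = 2.740 m; N'_4 = 264·cos18.4° = 250.5; c'Δl = 46.58; W sinα = 83.3
Slice 5: Δl = 1.6/cos27.7° = 1.807 m; N'_5 = 136·cos27.7° = 120.4; c'Δl = 30.72; W sinα = 63.2
Slice 6: Δl = 2.1/cos36.6° = 2.616 m; N'_6 = 133·cos36.6° = 106.8; c'Δl = 44.47; W sinα = 79.3
Slice 7: Δl = 2.2/cos48.6° = 3.327 m; N'_7 = 58·cos48.6° = 38.4; c'Δl = 56.55; W sinα = 43.5
Σc'Δl = 295.0 kN/m; ΣN' = 1003.7 kN/m; ΣW sinα = 292.2 kN/m
Resisting = 295.0 + 1003.7·tan34.8° = 295.0 + 697.6 = 992.5 kN/m
FS = 992.5 / 292.2 = 3.397

FS = 3.40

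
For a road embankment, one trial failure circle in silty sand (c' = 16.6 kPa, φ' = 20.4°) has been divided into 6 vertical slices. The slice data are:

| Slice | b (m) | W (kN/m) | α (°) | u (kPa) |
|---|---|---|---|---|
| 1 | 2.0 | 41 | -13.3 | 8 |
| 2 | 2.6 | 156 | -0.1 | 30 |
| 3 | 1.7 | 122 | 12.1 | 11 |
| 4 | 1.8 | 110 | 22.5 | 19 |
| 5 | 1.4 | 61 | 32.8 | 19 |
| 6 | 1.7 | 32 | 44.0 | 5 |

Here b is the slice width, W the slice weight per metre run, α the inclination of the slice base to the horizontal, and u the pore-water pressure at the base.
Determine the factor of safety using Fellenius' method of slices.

Ordinary method of slices: FS = Σ[c'·Δl_i + (W_i cosα_i − u_i·Δl_i)·tanφ'] / Σ W_i sinα_i, with Δl_i = b_i / cosα_i.
Slice 1: Δl = 2.0/cos(-13.3°) = 2.055 m; N'_1 = 41·cos(-13.3°) − 8·2.055 = 23.5; c'Δl = 34.12; W sinα = -9.4
Slice 2: Δl = 2.6/cos(-0.1°) = 2.600 m; N'_2 = 156·cos(-0.1°) − 30·2.600 = 78.0; c'Δl = 43.16; W sinα = -0.3
Slice 3: Δl = 1.7/cos12.1° = 1.739 m; N'_3 = 122·cos12.1° − 11·1.739 = 100.2; c'Δl = 28.86; W sinα = 25.6
Slice 4: Δl = 1.8/cos22.5° = 1.948 m; N'_4 = 110·cos22.5° − 19·1.948 = 64.6; c'Δl = 32.34; W sinα = 42.1
Slice 5: Δl = 1.4/cos32.8° = 1.666 m; N'_5 = 61·cos32.8° − 19·1.666 = 19.6; c'Δl = 27.65; W sinα = 33.0
Slice 6: Δl = 1.7/cos44.0° = 2.363 m; N'_6 = 32·cos44.0° − 5·2.363 = 11.2; c'Δl = 39.23; W sinα = 22.2
Σc'Δl = 205.4 kN/m; ΣN' = 297.1 kN/m; ΣW sinα = 113.2 kN/m
Resisting = 205.4 + 297.1·tan20.4° = 205.4 + 110.5 = 315.8 kN/m
FS = 315.8 / 113.2 = 2.789

FS = 2.79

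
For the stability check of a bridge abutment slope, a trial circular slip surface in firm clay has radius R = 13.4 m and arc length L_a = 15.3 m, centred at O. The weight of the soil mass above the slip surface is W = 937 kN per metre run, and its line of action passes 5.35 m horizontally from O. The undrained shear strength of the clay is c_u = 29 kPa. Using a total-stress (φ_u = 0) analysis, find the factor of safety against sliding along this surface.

Taking moments about the centre O, the resisting moment is provided by the undrained shear strength acting along the arc:
M_R = c_u·L_a·R = 29·15.30·13.4 = 5945.6 kN·m/m
M_D = W·d = 937·5.35 = 5012.9 kN·m/m
FS = M_R / M_D = 5945.6 / 5012.9 = 1.186

FS = 1.19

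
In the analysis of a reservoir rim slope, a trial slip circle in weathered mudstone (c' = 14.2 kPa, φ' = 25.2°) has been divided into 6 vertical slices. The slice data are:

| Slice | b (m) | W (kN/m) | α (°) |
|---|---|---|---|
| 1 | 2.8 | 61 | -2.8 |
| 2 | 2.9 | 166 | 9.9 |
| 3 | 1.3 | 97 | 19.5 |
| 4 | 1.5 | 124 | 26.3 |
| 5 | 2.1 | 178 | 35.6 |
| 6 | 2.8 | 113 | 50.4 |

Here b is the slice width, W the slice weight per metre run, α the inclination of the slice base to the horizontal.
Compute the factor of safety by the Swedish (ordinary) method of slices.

Ordinary method of slices: FS = Σ[c'·Δl_i + (W_i cosα_i)·tanφ'] / Σ W_i sinα_i, with Δl_i = b_i / cosα_i.
Slice 1: Δl = 2.8/cos(-2.8°) = 2.803 m; N'_1 = 61·cos(-2.8°) = 60.9; c'Δl = 39.81; W sinα = -3.0
Slice 2: Δl = 2.9/cos9.9° = 2.944 m; N'_2 = 166·cos9.9° = 163.5; c'Δl = 41.80; W sinα = 28.5
Slice 3: Δl = 1.3/cos19.5° = 1.379 m; N'_3 = 97·cos19.5° = 91.4; c'Δl = 19.58; W sinα = 32.4
Slice 4: Δl = 1.5/cos26.3° = 1.673 m; N'_4 = 124·cos26.3° = 111.2; c'Δl = 23.76; W sinα = 54.9
Slice 5: Δl = 2.1/cos35.6° = 2.583 m; N'_5 = 178·cos35.6° = 144.7; c'Δl = 36.67; W sinα = 103.6
Slice 6: Δl = 2.8/cos50.4° = 4.393 m; N'_6 = 113·cos50.4° = 72.0; c'Δl = 62.38; W sinα = 87.1
Σc'Δl = 224.0 kN/m; ΣN' = 643.8 kN/m; ΣW sinα = 303.6 kN/m
Resisting = 224.0 + 643.8·tan25.2° = 224.0 + 303.0 = 527.0 kN/m
FS = 527.0 / 303.6 = 1.736

FS = 1.74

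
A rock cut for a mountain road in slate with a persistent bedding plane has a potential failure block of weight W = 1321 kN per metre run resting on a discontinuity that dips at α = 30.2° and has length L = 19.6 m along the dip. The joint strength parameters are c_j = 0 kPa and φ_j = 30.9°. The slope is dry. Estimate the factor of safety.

FS = 1.03

Resolving the block weight along and normal to the plane and applying the Mohr–Coulomb strength on the joint:
N' = W cosα = 1321·cos30.2° = 1141.7 kN/m
Driving force T = W sinα = 1321·sin30.2° = 664.5 kN/m
Resisting force R = c_j·L + N'·tanφ_j = 0·19.6 + 1141.7·tan30.9° = 0.0 + 683.3 = 683.3 kN/m
FS = R / T = 683.3 / 664.5 = 1.028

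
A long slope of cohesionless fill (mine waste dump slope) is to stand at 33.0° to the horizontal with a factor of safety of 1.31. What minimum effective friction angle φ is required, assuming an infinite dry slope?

FS = tanφ/tanβ ⇒ tanφ = FS · tanβ = 1.31 · tan33.0° = 0.8507
φ = arctan(0.8507) = 40.39°

φ = 40.4°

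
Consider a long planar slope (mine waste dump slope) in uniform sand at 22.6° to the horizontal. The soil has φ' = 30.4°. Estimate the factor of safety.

FS = 1.41

For a dry cohesionless infinite slope the factor of safety is FS = tanφ' / tanβ.
FS = tan30.4° / tan22.6° = 0.5867 / 0.4163 = 1.409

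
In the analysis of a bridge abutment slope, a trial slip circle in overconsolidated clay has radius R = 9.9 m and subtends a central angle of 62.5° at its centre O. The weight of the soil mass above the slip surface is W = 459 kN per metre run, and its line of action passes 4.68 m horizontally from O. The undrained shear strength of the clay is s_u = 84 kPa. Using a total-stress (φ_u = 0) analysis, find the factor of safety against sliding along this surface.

FS = 4.18

Taking moments about the centre O, the resisting moment is provided by the undrained shear strength acting along the arc:
Arc length L_a = R·θ = 9.9·(62.5°·π/180) = 9.9·1.0908 = 10.80 m
M_R = s_u·L_a·R = 84·10.80·9.9 = 8980.6 kN·m/m
M_D = W·d = 459·4.68 = 2148.1 kN·m/m
FS = M_R / M_D = 8980.6 / 2148.1 = 4.181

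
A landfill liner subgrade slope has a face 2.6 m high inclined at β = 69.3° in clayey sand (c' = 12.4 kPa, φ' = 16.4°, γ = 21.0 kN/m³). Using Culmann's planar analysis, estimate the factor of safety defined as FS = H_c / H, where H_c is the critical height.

H_c = (4c'/γ) · sinβ cosφ' / [1 − cos(β − φ')]
    = (4·12.4/21.0) · sin69.3°·cos16.4° / [1 − cos52.9°]
    = 2.362 · 0.8974 / 0.3968 = 5.34 m
FS = H_c / H = 5.34 / 2.6 = 2.054

FS = 2.05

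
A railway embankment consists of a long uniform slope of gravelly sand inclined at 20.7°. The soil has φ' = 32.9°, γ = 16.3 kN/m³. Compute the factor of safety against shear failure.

FS = 1.71

For a dry cohesionless infinite slope the factor of safety is FS = tanφ' / tanβ.
FS = tan32.9° / tan20.7° = 0.6469 / 0.3779 = 1.712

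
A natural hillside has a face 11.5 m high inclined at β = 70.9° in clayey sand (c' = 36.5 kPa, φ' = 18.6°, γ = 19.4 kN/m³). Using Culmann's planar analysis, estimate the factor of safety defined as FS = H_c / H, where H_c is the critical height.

FS = 1.51

H_c = (4c'/γ) · sinβ cosφ' / [1 − cos(β − φ')]
    = (4·36.5/19.4) · sin70.9°·cos18.6° / [1 − cos52.3°]
    = 7.526 · 0.8956 / 0.3885 = 17.35 m
FS = H_c / H = 17.35 / 11.5 = 1.509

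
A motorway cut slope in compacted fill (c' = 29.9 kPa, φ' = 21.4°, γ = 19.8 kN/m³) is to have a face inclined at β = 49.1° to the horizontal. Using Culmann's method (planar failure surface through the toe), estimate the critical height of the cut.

Culmann's analysis gives the critical failure plane at α_cr = (β + φ')/2 = (49.1 + 21.4)/2 = 35.2°, and the critical height
H_c = (4c'/γ) · sinβ cosφ' / [1 − cos(β − φ')]
    = (4·29.9/19.8) · sin49.1°·cos21.4° / [1 − cos(27.7°)]
    = 6.040 · 0.7559·0.9311 / [1 − 0.8854]
    = 6.040 · 0.7037 / 0.1146
    = 37.09 m

H_c = 37.09 m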